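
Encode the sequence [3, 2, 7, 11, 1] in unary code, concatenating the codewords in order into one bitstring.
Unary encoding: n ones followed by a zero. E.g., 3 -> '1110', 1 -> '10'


Encode each number as n ones followed by a terminating 0:
  3 -> 1110 (4 bits)
  2 -> 110 (3 bits)
  7 -> 11111110 (8 bits)
  11 -> 111111111110 (12 bits)
  1 -> 10 (2 bits)
Total length = 4 + 3 + 8 + 12 + 2 = 29 bits.

Unary([3, 2, 7, 11, 1]) = 11101101111111011111111111010 (29 bits)


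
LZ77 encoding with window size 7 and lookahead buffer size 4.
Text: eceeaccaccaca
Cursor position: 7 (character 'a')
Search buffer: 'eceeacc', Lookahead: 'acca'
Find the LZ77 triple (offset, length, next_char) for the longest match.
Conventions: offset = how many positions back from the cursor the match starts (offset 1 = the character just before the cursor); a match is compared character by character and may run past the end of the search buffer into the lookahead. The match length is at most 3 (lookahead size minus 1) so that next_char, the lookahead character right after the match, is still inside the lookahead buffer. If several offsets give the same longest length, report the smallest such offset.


Try each offset into the search buffer:
  offset=1 (pos 6, char 'c'): match length 0
  offset=2 (pos 5, char 'c'): match length 0
  offset=3 (pos 4, char 'a'): match length 3
  offset=4 (pos 3, char 'e'): match length 0
  offset=5 (pos 2, char 'e'): match length 0
  offset=6 (pos 1, char 'c'): match length 0
  offset=7 (pos 0, char 'e'): match length 0
Longest match has length 3 at offset 3.
next_char = character at position 7 + 3 = 10 -> 'a'

Best match: offset=3, length=3 (matching 'acc' starting at position 4)
LZ77 triple: (3, 3, 'a')


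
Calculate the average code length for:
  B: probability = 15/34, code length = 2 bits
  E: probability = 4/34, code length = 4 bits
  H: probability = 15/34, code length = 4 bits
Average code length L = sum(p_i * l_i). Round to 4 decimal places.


Weighted contributions p_i * l_i:
  B: (15/34) * 2 = 30/34
  E: (4/34) * 4 = 16/34
  H: (15/34) * 4 = 60/34
Sum = (30 + 16 + 60)/34 = 106/34

L = 106/34 = 3.1176 bits/symbol


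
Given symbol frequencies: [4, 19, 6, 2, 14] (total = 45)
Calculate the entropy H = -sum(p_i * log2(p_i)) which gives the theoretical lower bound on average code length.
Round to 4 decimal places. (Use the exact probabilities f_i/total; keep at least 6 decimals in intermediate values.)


Per-symbol terms -p_i * log2(p_i) with p_i = f_i/45:
  p = 4/45 = 0.088889: log2(p) = -3.491853, -p*log2(p) = 0.310387
  p = 19/45 = 0.422222: log2(p) = -1.243926, -p*log2(p) = 0.525213
  p = 6/45 = 0.133333: log2(p) = -2.906891, -p*log2(p) = 0.387585
  p = 2/45 = 0.044444: log2(p) = -4.491853, -p*log2(p) = 0.199638
  p = 14/45 = 0.311111: log2(p) = -1.684498, -p*log2(p) = 0.524066
H = 0.310387 + 0.525213 + 0.387585 + 0.199638 + 0.524066 = 1.946889

H = 1.9469 bits/symbol


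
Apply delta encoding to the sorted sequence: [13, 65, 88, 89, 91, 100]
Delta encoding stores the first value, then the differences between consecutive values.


First value: 13
Deltas:
  65 - 13 = 52
  88 - 65 = 23
  89 - 88 = 1
  91 - 89 = 2
  100 - 91 = 9


Delta encoded: [13, 52, 23, 1, 2, 9]


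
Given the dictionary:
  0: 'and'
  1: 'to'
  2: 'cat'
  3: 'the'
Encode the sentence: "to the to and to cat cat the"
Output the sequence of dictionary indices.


Look up each word in the dictionary:
  'to' -> 1
  'the' -> 3
  'to' -> 1
  'and' -> 0
  'to' -> 1
  'cat' -> 2
  'cat' -> 2
  'the' -> 3

Encoded: [1, 3, 1, 0, 1, 2, 2, 3]


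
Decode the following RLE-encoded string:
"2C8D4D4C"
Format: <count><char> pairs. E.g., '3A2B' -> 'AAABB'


Expanding each <count><char> pair:
  2C -> 'CC'
  8D -> 'DDDDDDDD'
  4D -> 'DDDD'
  4C -> 'CCCC'

Decoded = CCDDDDDDDDDDDDCCCC


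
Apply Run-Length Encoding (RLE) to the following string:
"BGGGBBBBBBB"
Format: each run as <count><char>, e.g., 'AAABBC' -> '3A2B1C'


Scanning runs left to right:
  i=0: run of 'B' x 1 -> '1B'
  i=1: run of 'G' x 3 -> '3G'
  i=4: run of 'B' x 7 -> '7B'

RLE = 1B3G7B


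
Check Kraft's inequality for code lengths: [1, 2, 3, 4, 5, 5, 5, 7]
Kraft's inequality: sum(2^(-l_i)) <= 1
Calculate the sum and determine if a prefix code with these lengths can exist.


Sum = 2^(-1) + 2^(-2) + 2^(-3) + 2^(-4) + 2^(-5) + 2^(-5) + 2^(-5) + 2^(-7)
    = 0.5 + 0.25 + 0.125 + 0.0625 + 0.03125 + 0.03125 + 0.03125 + 0.0078125
    = 133/128 = 1.0390625
Since 1.0390625 > 1, Kraft's inequality is NOT satisfied.
A prefix code with these lengths CANNOT exist.

Kraft sum = 1.0390625. Not satisfied.


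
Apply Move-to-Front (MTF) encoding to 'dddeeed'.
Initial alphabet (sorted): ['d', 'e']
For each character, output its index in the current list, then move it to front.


MTF encoding:
'd': index 0 in ['d', 'e'] -> ['d', 'e']
'd': index 0 in ['d', 'e'] -> ['d', 'e']
'd': index 0 in ['d', 'e'] -> ['d', 'e']
'e': index 1 in ['d', 'e'] -> ['e', 'd']
'e': index 0 in ['e', 'd'] -> ['e', 'd']
'e': index 0 in ['e', 'd'] -> ['e', 'd']
'd': index 1 in ['e', 'd'] -> ['d', 'e']


Output: [0, 0, 0, 1, 0, 0, 1]


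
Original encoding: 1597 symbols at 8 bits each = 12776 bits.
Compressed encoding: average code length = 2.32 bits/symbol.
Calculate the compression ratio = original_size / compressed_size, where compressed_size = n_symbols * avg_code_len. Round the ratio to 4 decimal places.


original_size = n_symbols * orig_bits = 1597 * 8 = 12776 bits
compressed_size = n_symbols * avg_code_len = 1597 * 2.32 = 3705.04 bits
ratio = original_size / compressed_size = 12776 / 3705.04 = 3.4483

Compression ratio = 3.4483


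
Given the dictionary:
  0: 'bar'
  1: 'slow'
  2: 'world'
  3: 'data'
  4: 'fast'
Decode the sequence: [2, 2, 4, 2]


Look up each index in the dictionary:
  2 -> 'world'
  2 -> 'world'
  4 -> 'fast'
  2 -> 'world'

Decoded: "world world fast world"


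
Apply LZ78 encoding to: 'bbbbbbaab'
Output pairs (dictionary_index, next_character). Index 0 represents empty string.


LZ78 encoding steps:
Dictionary: {0: ''}
Step 1: w='' (idx 0), next='b' -> output (0, 'b'), add 'b' as idx 1
Step 2: w='b' (idx 1), next='b' -> output (1, 'b'), add 'bb' as idx 2
Step 3: w='bb' (idx 2), next='b' -> output (2, 'b'), add 'bbb' as idx 3
Step 4: w='' (idx 0), next='a' -> output (0, 'a'), add 'a' as idx 4
Step 5: w='a' (idx 4), next='b' -> output (4, 'b'), add 'ab' as idx 5


Encoded: [(0, 'b'), (1, 'b'), (2, 'b'), (0, 'a'), (4, 'b')]


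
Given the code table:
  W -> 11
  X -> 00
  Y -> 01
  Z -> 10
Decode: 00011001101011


Decoding:
00 -> X
01 -> Y
10 -> Z
01 -> Y
10 -> Z
10 -> Z
11 -> W


Result: XYZYZZW


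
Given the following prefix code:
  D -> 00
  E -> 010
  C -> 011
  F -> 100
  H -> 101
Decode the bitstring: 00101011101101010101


Decoding step by step:
Bits 00 -> D
Bits 101 -> H
Bits 011 -> C
Bits 101 -> H
Bits 101 -> H
Bits 010 -> E
Bits 101 -> H


Decoded message: DHCHHEH


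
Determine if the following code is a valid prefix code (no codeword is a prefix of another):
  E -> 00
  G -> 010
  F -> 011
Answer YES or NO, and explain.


Checking each pair (does one codeword prefix another?):
  E='00' vs G='010': no prefix
  E='00' vs F='011': no prefix
  G='010' vs E='00': no prefix
  G='010' vs F='011': no prefix
  F='011' vs E='00': no prefix
  F='011' vs G='010': no prefix
No violation found over all pairs.

YES -- this is a valid prefix code. No codeword is a prefix of any other codeword.


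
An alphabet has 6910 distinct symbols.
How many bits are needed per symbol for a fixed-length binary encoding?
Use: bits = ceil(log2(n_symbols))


log2(6910) = 12.7545
Bracket: 2^12 = 4096 < 6910 <= 2^13 = 8192
So ceil(log2(6910)) = 13

bits = ceil(log2(6910)) = ceil(12.7545) = 13 bits


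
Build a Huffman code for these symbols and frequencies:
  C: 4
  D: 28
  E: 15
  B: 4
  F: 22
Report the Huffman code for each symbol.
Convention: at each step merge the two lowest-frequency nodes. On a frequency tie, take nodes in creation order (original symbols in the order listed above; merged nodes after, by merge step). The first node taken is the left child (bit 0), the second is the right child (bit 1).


Huffman tree construction:
Step 1: Merge C(4) + B(4) = 8
Step 2: Merge (C+B)(8) + E(15) = 23
Step 3: Merge F(22) + ((C+B)+E)(23) = 45
Step 4: Merge D(28) + (F+((C+B)+E))(45) = 73
Read each symbol's code off the tree from the root (left child = 0, right child = 1).

Codes:
  C: 1100 (length 4)
  D: 0 (length 1)
  E: 111 (length 3)
  B: 1101 (length 4)
  F: 10 (length 2)
Average code length: 149/73 = 2.0411 bits/symbol


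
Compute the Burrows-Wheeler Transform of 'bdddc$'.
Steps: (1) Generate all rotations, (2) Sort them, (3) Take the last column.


Rotations (sorted):
  0: $bdddc -> last char: c
  1: bdddc$ -> last char: $
  2: c$bddd -> last char: d
  3: dc$bdd -> last char: d
  4: ddc$bd -> last char: d
  5: dddc$b -> last char: b


BWT = c$dddb


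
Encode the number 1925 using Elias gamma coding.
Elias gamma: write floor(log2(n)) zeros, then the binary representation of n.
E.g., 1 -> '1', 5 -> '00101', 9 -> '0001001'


num_bits = floor(log2(1925)) + 1 = 11
leading_zeros = num_bits - 1 = 10
binary(1925) = 11110000101

Elias gamma(1925) = '0000000000' + '11110000101' = 000000000011110000101 (21 bits)


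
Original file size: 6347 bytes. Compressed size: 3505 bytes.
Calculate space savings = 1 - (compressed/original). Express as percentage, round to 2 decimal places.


ratio = compressed/original = 3505/6347 = 0.552229
savings = 1 - ratio = 1 - 0.552229 = 0.447771
as a percentage: 0.447771 * 100 = 44.78%

Space savings = 1 - 3505/6347 = 44.78%


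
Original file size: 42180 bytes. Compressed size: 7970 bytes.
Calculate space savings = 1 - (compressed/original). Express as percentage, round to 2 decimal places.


ratio = compressed/original = 7970/42180 = 0.188952
savings = 1 - ratio = 1 - 0.188952 = 0.811048
as a percentage: 0.811048 * 100 = 81.1%

Space savings = 1 - 7970/42180 = 81.1%


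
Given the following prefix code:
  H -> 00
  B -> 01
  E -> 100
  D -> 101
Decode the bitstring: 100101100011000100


Decoding step by step:
Bits 100 -> E
Bits 101 -> D
Bits 100 -> E
Bits 01 -> B
Bits 100 -> E
Bits 01 -> B
Bits 00 -> H


Decoded message: EDEBEBH


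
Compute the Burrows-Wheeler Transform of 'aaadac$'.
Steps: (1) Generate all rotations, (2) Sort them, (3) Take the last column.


Rotations (sorted):
  0: $aaadac -> last char: c
  1: aaadac$ -> last char: $
  2: aadac$a -> last char: a
  3: ac$aaad -> last char: d
  4: adac$aa -> last char: a
  5: c$aaada -> last char: a
  6: dac$aaa -> last char: a


BWT = c$adaaa


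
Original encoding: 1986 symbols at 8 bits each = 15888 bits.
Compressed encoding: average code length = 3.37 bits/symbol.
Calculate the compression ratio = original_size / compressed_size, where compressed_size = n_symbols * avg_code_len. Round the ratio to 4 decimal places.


original_size = n_symbols * orig_bits = 1986 * 8 = 15888 bits
compressed_size = n_symbols * avg_code_len = 1986 * 3.37 = 6692.82 bits
ratio = original_size / compressed_size = 15888 / 6692.82 = 2.3739

Compression ratio = 2.3739


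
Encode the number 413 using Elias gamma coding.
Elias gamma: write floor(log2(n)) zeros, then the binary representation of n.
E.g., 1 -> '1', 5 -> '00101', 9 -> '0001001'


num_bits = floor(log2(413)) + 1 = 9
leading_zeros = num_bits - 1 = 8
binary(413) = 110011101

Elias gamma(413) = '00000000' + '110011101' = 00000000110011101 (17 bits)


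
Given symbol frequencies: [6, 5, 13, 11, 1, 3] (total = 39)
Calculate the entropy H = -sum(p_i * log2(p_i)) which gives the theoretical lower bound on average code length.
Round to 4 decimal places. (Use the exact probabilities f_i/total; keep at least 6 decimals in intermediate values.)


Per-symbol terms -p_i * log2(p_i) with p_i = f_i/39:
  p = 6/39 = 0.153846: log2(p) = -2.700440, -p*log2(p) = 0.415452
  p = 5/39 = 0.128205: log2(p) = -2.963474, -p*log2(p) = 0.379933
  p = 13/39 = 0.333333: log2(p) = -1.584963, -p*log2(p) = 0.528321
  p = 11/39 = 0.282051: log2(p) = -1.825971, -p*log2(p) = 0.515017
  p = 1/39 = 0.025641: log2(p) = -5.285402, -p*log2(p) = 0.135523
  p = 3/39 = 0.076923: log2(p) = -3.700440, -p*log2(p) = 0.284649
H = 0.415452 + 0.379933 + 0.528321 + 0.515017 + 0.135523 + 0.284649 = 2.258895

H = 2.2589 bits/symbol


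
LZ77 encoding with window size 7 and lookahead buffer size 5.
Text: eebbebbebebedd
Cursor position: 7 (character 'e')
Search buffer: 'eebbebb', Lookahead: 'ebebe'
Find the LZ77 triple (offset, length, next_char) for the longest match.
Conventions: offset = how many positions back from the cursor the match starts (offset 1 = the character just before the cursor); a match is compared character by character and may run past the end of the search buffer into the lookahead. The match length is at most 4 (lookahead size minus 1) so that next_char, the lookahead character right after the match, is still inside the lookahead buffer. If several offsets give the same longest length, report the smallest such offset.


Try each offset into the search buffer:
  offset=1 (pos 6, char 'b'): match length 0
  offset=2 (pos 5, char 'b'): match length 0
  offset=3 (pos 4, char 'e'): match length 2
  offset=4 (pos 3, char 'b'): match length 0
  offset=5 (pos 2, char 'b'): match length 0
  offset=6 (pos 1, char 'e'): match length 2
  offset=7 (pos 0, char 'e'): match length 1
Longest match has length 2, found at offsets 3, 6; take the smallest, offset 3.
next_char = character at position 7 + 2 = 9 -> 'e'

Best match: offset=3, length=2 (matching 'eb' starting at position 4)
LZ77 triple: (3, 2, 'e')


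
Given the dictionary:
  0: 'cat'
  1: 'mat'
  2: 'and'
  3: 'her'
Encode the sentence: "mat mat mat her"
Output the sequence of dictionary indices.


Look up each word in the dictionary:
  'mat' -> 1
  'mat' -> 1
  'mat' -> 1
  'her' -> 3

Encoded: [1, 1, 1, 3]


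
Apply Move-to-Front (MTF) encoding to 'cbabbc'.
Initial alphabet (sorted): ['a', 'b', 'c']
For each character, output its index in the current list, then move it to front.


MTF encoding:
'c': index 2 in ['a', 'b', 'c'] -> ['c', 'a', 'b']
'b': index 2 in ['c', 'a', 'b'] -> ['b', 'c', 'a']
'a': index 2 in ['b', 'c', 'a'] -> ['a', 'b', 'c']
'b': index 1 in ['a', 'b', 'c'] -> ['b', 'a', 'c']
'b': index 0 in ['b', 'a', 'c'] -> ['b', 'a', 'c']
'c': index 2 in ['b', 'a', 'c'] -> ['c', 'b', 'a']


Output: [2, 2, 2, 1, 0, 2]


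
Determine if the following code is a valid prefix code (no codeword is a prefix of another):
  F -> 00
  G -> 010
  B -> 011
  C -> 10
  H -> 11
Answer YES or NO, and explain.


Checking each pair (does one codeword prefix another?):
  F='00' vs G='010': no prefix
  F='00' vs B='011': no prefix
  F='00' vs C='10': no prefix
  F='00' vs H='11': no prefix
  G='010' vs F='00': no prefix
  G='010' vs B='011': no prefix
  G='010' vs C='10': no prefix
  G='010' vs H='11': no prefix
  B='011' vs F='00': no prefix
  B='011' vs G='010': no prefix
  B='011' vs C='10': no prefix
  B='011' vs H='11': no prefix
  C='10' vs F='00': no prefix
  C='10' vs G='010': no prefix
  C='10' vs B='011': no prefix
  C='10' vs H='11': no prefix
  H='11' vs F='00': no prefix
  H='11' vs G='010': no prefix
  H='11' vs B='011': no prefix
  H='11' vs C='10': no prefix
No violation found over all pairs.

YES -- this is a valid prefix code. No codeword is a prefix of any other codeword.


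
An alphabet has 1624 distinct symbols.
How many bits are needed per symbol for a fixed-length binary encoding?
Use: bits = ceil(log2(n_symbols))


log2(1624) = 10.6653
Bracket: 2^10 = 1024 < 1624 <= 2^11 = 2048
So ceil(log2(1624)) = 11

bits = ceil(log2(1624)) = ceil(10.6653) = 11 bits


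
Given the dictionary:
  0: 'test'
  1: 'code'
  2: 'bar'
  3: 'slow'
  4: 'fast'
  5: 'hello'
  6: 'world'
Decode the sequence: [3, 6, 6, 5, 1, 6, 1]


Look up each index in the dictionary:
  3 -> 'slow'
  6 -> 'world'
  6 -> 'world'
  5 -> 'hello'
  1 -> 'code'
  6 -> 'world'
  1 -> 'code'

Decoded: "slow world world hello code world code"


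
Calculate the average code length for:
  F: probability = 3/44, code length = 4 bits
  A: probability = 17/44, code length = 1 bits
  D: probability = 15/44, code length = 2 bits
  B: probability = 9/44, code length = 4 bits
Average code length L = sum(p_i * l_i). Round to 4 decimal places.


Weighted contributions p_i * l_i:
  F: (3/44) * 4 = 12/44
  A: (17/44) * 1 = 17/44
  D: (15/44) * 2 = 30/44
  B: (9/44) * 4 = 36/44
Sum = (12 + 17 + 30 + 36)/44 = 95/44

L = 95/44 = 2.1591 bits/symbol


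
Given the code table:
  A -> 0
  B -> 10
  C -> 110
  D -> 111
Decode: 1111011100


Decoding:
111 -> D
10 -> B
111 -> D
0 -> A
0 -> A


Result: DBDAA


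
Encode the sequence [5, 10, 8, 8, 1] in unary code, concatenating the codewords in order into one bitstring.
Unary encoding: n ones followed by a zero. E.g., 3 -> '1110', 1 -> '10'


Encode each number as n ones followed by a terminating 0:
  5 -> 111110 (6 bits)
  10 -> 11111111110 (11 bits)
  8 -> 111111110 (9 bits)
  8 -> 111111110 (9 bits)
  1 -> 10 (2 bits)
Total length = 6 + 11 + 9 + 9 + 2 = 37 bits.

Unary([5, 10, 8, 8, 1]) = 1111101111111111011111111011111111010 (37 bits)


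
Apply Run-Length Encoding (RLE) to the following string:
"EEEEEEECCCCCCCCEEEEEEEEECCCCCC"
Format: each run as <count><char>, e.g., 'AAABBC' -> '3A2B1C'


Scanning runs left to right:
  i=0: run of 'E' x 7 -> '7E'
  i=7: run of 'C' x 8 -> '8C'
  i=15: run of 'E' x 9 -> '9E'
  i=24: run of 'C' x 6 -> '6C'

RLE = 7E8C9E6C


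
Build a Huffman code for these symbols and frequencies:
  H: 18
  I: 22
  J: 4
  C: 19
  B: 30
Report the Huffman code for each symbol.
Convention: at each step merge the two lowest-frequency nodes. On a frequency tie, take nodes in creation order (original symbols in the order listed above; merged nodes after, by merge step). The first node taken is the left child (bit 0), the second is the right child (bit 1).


Huffman tree construction:
Step 1: Merge J(4) + H(18) = 22
Step 2: Merge C(19) + I(22) = 41
Step 3: Merge (J+H)(22) + B(30) = 52
Step 4: Merge (C+I)(41) + ((J+H)+B)(52) = 93
Read each symbol's code off the tree from the root (left child = 0, right child = 1).

Codes:
  H: 101 (length 3)
  I: 01 (length 2)
  J: 100 (length 3)
  C: 00 (length 2)
  B: 11 (length 2)
Average code length: 208/93 = 2.2366 bits/symbol


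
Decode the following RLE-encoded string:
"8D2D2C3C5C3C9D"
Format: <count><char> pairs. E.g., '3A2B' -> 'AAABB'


Expanding each <count><char> pair:
  8D -> 'DDDDDDDD'
  2D -> 'DD'
  2C -> 'CC'
  3C -> 'CCC'
  5C -> 'CCCCC'
  3C -> 'CCC'
  9D -> 'DDDDDDDDD'

Decoded = DDDDDDDDDDCCCCCCCCCCCCCDDDDDDDDD


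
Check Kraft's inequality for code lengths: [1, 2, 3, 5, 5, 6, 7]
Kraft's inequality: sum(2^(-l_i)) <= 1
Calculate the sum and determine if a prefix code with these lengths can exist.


Sum = 2^(-1) + 2^(-2) + 2^(-3) + 2^(-5) + 2^(-5) + 2^(-6) + 2^(-7)
    = 0.5 + 0.25 + 0.125 + 0.03125 + 0.03125 + 0.015625 + 0.0078125
    = 123/128 = 0.9609375
Since 0.9609375 <= 1, Kraft's inequality IS satisfied.
A prefix code with these lengths CAN exist.

Kraft sum = 0.9609375. Satisfied.


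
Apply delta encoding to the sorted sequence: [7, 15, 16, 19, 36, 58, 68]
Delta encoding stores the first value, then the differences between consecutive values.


First value: 7
Deltas:
  15 - 7 = 8
  16 - 15 = 1
  19 - 16 = 3
  36 - 19 = 17
  58 - 36 = 22
  68 - 58 = 10


Delta encoded: [7, 8, 1, 3, 17, 22, 10]


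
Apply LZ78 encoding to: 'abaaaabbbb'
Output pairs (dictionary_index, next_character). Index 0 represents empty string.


LZ78 encoding steps:
Dictionary: {0: ''}
Step 1: w='' (idx 0), next='a' -> output (0, 'a'), add 'a' as idx 1
Step 2: w='' (idx 0), next='b' -> output (0, 'b'), add 'b' as idx 2
Step 3: w='a' (idx 1), next='a' -> output (1, 'a'), add 'aa' as idx 3
Step 4: w='aa' (idx 3), next='b' -> output (3, 'b'), add 'aab' as idx 4
Step 5: w='b' (idx 2), next='b' -> output (2, 'b'), add 'bb' as idx 5
Step 6: w='b' (idx 2), end of input -> output (2, '')


Encoded: [(0, 'a'), (0, 'b'), (1, 'a'), (3, 'b'), (2, 'b'), (2, '')]


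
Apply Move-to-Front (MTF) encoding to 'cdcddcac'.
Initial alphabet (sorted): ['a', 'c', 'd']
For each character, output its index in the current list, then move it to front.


MTF encoding:
'c': index 1 in ['a', 'c', 'd'] -> ['c', 'a', 'd']
'd': index 2 in ['c', 'a', 'd'] -> ['d', 'c', 'a']
'c': index 1 in ['d', 'c', 'a'] -> ['c', 'd', 'a']
'd': index 1 in ['c', 'd', 'a'] -> ['d', 'c', 'a']
'd': index 0 in ['d', 'c', 'a'] -> ['d', 'c', 'a']
'c': index 1 in ['d', 'c', 'a'] -> ['c', 'd', 'a']
'a': index 2 in ['c', 'd', 'a'] -> ['a', 'c', 'd']
'c': index 1 in ['a', 'c', 'd'] -> ['c', 'a', 'd']


Output: [1, 2, 1, 1, 0, 1, 2, 1]


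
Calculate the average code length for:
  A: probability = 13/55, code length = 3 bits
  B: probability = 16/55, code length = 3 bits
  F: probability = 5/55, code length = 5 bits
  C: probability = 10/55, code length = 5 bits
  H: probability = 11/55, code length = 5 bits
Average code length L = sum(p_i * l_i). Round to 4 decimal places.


Weighted contributions p_i * l_i:
  A: (13/55) * 3 = 39/55
  B: (16/55) * 3 = 48/55
  F: (5/55) * 5 = 25/55
  C: (10/55) * 5 = 50/55
  H: (11/55) * 5 = 55/55
Sum = (39 + 48 + 25 + 50 + 55)/55 = 217/55

L = 217/55 = 3.9455 bits/symbol


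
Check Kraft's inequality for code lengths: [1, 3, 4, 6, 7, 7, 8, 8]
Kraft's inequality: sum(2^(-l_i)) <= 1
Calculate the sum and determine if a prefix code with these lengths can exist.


Sum = 2^(-1) + 2^(-3) + 2^(-4) + 2^(-6) + 2^(-7) + 2^(-7) + 2^(-8) + 2^(-8)
    = 0.5 + 0.125 + 0.0625 + 0.015625 + 0.0078125 + 0.0078125 + 0.00390625 + 0.00390625
    = 186/256 = 0.7265625
Since 0.7265625 <= 1, Kraft's inequality IS satisfied.
A prefix code with these lengths CAN exist.

Kraft sum = 0.7265625. Satisfied.


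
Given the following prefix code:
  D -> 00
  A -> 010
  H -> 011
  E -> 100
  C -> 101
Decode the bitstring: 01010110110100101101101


Decoding step by step:
Bits 010 -> A
Bits 101 -> C
Bits 101 -> C
Bits 101 -> C
Bits 00 -> D
Bits 101 -> C
Bits 101 -> C
Bits 101 -> C


Decoded message: ACCCDCCC


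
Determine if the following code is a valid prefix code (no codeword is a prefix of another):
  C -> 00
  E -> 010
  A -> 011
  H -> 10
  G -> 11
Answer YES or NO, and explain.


Checking each pair (does one codeword prefix another?):
  C='00' vs E='010': no prefix
  C='00' vs A='011': no prefix
  C='00' vs H='10': no prefix
  C='00' vs G='11': no prefix
  E='010' vs C='00': no prefix
  E='010' vs A='011': no prefix
  E='010' vs H='10': no prefix
  E='010' vs G='11': no prefix
  A='011' vs C='00': no prefix
  A='011' vs E='010': no prefix
  A='011' vs H='10': no prefix
  A='011' vs G='11': no prefix
  H='10' vs C='00': no prefix
  H='10' vs E='010': no prefix
  H='10' vs A='011': no prefix
  H='10' vs G='11': no prefix
  G='11' vs C='00': no prefix
  G='11' vs E='010': no prefix
  G='11' vs A='011': no prefix
  G='11' vs H='10': no prefix
No violation found over all pairs.

YES -- this is a valid prefix code. No codeword is a prefix of any other codeword.


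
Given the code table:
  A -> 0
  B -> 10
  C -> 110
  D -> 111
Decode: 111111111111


Decoding:
111 -> D
111 -> D
111 -> D
111 -> D


Result: DDDD


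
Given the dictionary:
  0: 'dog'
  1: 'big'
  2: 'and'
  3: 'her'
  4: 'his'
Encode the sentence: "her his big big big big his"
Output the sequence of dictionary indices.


Look up each word in the dictionary:
  'her' -> 3
  'his' -> 4
  'big' -> 1
  'big' -> 1
  'big' -> 1
  'big' -> 1
  'his' -> 4

Encoded: [3, 4, 1, 1, 1, 1, 4]


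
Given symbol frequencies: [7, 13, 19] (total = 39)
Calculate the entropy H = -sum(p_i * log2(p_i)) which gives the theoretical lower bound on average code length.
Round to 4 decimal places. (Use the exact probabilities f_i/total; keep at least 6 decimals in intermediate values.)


Per-symbol terms -p_i * log2(p_i) with p_i = f_i/39:
  p = 7/39 = 0.179487: log2(p) = -2.478047, -p*log2(p) = 0.444778
  p = 13/39 = 0.333333: log2(p) = -1.584963, -p*log2(p) = 0.528321
  p = 19/39 = 0.487179: log2(p) = -1.037475, -p*log2(p) = 0.505436
H = 0.444778 + 0.528321 + 0.505436 = 1.478535

H = 1.4785 bits/symbol


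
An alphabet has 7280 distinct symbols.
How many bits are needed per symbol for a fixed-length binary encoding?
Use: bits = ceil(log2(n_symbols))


log2(7280) = 12.8297
Bracket: 2^12 = 4096 < 7280 <= 2^13 = 8192
So ceil(log2(7280)) = 13

bits = ceil(log2(7280)) = ceil(12.8297) = 13 bits


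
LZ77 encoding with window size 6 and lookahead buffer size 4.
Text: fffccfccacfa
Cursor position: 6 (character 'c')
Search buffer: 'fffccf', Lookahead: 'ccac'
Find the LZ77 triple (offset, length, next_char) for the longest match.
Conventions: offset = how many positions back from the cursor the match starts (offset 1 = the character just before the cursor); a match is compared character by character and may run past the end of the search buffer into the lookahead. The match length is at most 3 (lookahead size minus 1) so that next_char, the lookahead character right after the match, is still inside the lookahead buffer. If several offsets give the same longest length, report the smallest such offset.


Try each offset into the search buffer:
  offset=1 (pos 5, char 'f'): match length 0
  offset=2 (pos 4, char 'c'): match length 1
  offset=3 (pos 3, char 'c'): match length 2
  offset=4 (pos 2, char 'f'): match length 0
  offset=5 (pos 1, char 'f'): match length 0
  offset=6 (pos 0, char 'f'): match length 0
Longest match has length 2 at offset 3.
next_char = character at position 6 + 2 = 8 -> 'a'

Best match: offset=3, length=2 (matching 'cc' starting at position 3)
LZ77 triple: (3, 2, 'a')


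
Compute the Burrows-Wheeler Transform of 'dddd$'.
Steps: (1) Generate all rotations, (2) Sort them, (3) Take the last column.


Rotations (sorted):
  0: $dddd -> last char: d
  1: d$ddd -> last char: d
  2: dd$dd -> last char: d
  3: ddd$d -> last char: d
  4: dddd$ -> last char: $


BWT = dddd$


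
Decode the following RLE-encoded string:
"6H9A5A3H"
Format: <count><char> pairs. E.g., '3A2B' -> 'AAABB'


Expanding each <count><char> pair:
  6H -> 'HHHHHH'
  9A -> 'AAAAAAAAA'
  5A -> 'AAAAA'
  3H -> 'HHH'

Decoded = HHHHHHAAAAAAAAAAAAAAHHH


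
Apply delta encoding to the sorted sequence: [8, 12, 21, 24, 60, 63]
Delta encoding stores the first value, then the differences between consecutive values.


First value: 8
Deltas:
  12 - 8 = 4
  21 - 12 = 9
  24 - 21 = 3
  60 - 24 = 36
  63 - 60 = 3


Delta encoded: [8, 4, 9, 3, 36, 3]


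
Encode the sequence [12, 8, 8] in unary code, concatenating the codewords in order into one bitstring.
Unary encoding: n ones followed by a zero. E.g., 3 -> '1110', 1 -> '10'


Encode each number as n ones followed by a terminating 0:
  12 -> 1111111111110 (13 bits)
  8 -> 111111110 (9 bits)
  8 -> 111111110 (9 bits)
Total length = 13 + 9 + 9 = 31 bits.

Unary([12, 8, 8]) = 1111111111110111111110111111110 (31 bits)


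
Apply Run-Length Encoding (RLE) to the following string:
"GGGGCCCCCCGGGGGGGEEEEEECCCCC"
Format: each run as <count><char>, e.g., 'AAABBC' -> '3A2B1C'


Scanning runs left to right:
  i=0: run of 'G' x 4 -> '4G'
  i=4: run of 'C' x 6 -> '6C'
  i=10: run of 'G' x 7 -> '7G'
  i=17: run of 'E' x 6 -> '6E'
  i=23: run of 'C' x 5 -> '5C'

RLE = 4G6C7G6E5C


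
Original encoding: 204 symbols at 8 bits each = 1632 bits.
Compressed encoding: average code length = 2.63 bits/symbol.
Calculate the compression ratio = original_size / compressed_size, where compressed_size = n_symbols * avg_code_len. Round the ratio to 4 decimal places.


original_size = n_symbols * orig_bits = 204 * 8 = 1632 bits
compressed_size = n_symbols * avg_code_len = 204 * 2.63 = 536.52 bits
ratio = original_size / compressed_size = 1632 / 536.52 = 3.0418

Compression ratio = 3.0418


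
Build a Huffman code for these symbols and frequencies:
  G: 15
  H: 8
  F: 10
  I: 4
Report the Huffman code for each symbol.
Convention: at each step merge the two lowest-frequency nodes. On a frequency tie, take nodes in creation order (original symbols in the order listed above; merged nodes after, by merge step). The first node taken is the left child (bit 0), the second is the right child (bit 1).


Huffman tree construction:
Step 1: Merge I(4) + H(8) = 12
Step 2: Merge F(10) + (I+H)(12) = 22
Step 3: Merge G(15) + (F+(I+H))(22) = 37
Read each symbol's code off the tree from the root (left child = 0, right child = 1).

Codes:
  G: 0 (length 1)
  H: 111 (length 3)
  F: 10 (length 2)
  I: 110 (length 3)
Average code length: 71/37 = 1.9189 bits/symbol


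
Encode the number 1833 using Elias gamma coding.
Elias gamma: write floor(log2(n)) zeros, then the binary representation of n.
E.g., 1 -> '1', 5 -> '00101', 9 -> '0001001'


num_bits = floor(log2(1833)) + 1 = 11
leading_zeros = num_bits - 1 = 10
binary(1833) = 11100101001

Elias gamma(1833) = '0000000000' + '11100101001' = 000000000011100101001 (21 bits)


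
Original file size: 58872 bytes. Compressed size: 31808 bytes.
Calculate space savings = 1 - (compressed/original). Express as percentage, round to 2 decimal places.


ratio = compressed/original = 31808/58872 = 0.540291
savings = 1 - ratio = 1 - 0.540291 = 0.459709
as a percentage: 0.459709 * 100 = 45.97%

Space savings = 1 - 31808/58872 = 45.97%


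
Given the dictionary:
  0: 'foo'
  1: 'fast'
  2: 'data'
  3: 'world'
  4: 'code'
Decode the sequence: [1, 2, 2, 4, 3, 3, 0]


Look up each index in the dictionary:
  1 -> 'fast'
  2 -> 'data'
  2 -> 'data'
  4 -> 'code'
  3 -> 'world'
  3 -> 'world'
  0 -> 'foo'

Decoded: "fast data data code world world foo"


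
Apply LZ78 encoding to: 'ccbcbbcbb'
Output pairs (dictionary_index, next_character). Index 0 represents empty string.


LZ78 encoding steps:
Dictionary: {0: ''}
Step 1: w='' (idx 0), next='c' -> output (0, 'c'), add 'c' as idx 1
Step 2: w='c' (idx 1), next='b' -> output (1, 'b'), add 'cb' as idx 2
Step 3: w='cb' (idx 2), next='b' -> output (2, 'b'), add 'cbb' as idx 3
Step 4: w='cbb' (idx 3), end of input -> output (3, '')


Encoded: [(0, 'c'), (1, 'b'), (2, 'b'), (3, '')]


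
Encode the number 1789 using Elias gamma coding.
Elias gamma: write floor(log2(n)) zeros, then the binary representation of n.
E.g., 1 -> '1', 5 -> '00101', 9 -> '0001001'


num_bits = floor(log2(1789)) + 1 = 11
leading_zeros = num_bits - 1 = 10
binary(1789) = 11011111101

Elias gamma(1789) = '0000000000' + '11011111101' = 000000000011011111101 (21 bits)


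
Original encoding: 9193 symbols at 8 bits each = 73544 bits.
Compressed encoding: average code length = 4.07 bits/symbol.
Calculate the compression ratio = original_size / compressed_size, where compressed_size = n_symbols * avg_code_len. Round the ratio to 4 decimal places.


original_size = n_symbols * orig_bits = 9193 * 8 = 73544 bits
compressed_size = n_symbols * avg_code_len = 9193 * 4.07 = 37415.51 bits
ratio = original_size / compressed_size = 73544 / 37415.51 = 1.9656

Compression ratio = 1.9656


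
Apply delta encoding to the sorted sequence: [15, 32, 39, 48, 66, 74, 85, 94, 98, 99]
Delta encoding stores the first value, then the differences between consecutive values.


First value: 15
Deltas:
  32 - 15 = 17
  39 - 32 = 7
  48 - 39 = 9
  66 - 48 = 18
  74 - 66 = 8
  85 - 74 = 11
  94 - 85 = 9
  98 - 94 = 4
  99 - 98 = 1


Delta encoded: [15, 17, 7, 9, 18, 8, 11, 9, 4, 1]


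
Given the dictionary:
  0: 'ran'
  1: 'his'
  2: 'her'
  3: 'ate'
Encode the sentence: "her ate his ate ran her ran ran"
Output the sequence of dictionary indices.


Look up each word in the dictionary:
  'her' -> 2
  'ate' -> 3
  'his' -> 1
  'ate' -> 3
  'ran' -> 0
  'her' -> 2
  'ran' -> 0
  'ran' -> 0

Encoded: [2, 3, 1, 3, 0, 2, 0, 0]


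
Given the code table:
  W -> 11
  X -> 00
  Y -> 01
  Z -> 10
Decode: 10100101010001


Decoding:
10 -> Z
10 -> Z
01 -> Y
01 -> Y
01 -> Y
00 -> X
01 -> Y


Result: ZZYYYXY


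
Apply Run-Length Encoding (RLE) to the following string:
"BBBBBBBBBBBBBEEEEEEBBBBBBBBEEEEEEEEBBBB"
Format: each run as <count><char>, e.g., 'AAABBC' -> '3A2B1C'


Scanning runs left to right:
  i=0: run of 'B' x 13 -> '13B'
  i=13: run of 'E' x 6 -> '6E'
  i=19: run of 'B' x 8 -> '8B'
  i=27: run of 'E' x 8 -> '8E'
  i=35: run of 'B' x 4 -> '4B'

RLE = 13B6E8B8E4B


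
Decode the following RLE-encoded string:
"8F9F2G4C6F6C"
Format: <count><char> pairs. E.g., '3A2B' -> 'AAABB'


Expanding each <count><char> pair:
  8F -> 'FFFFFFFF'
  9F -> 'FFFFFFFFF'
  2G -> 'GG'
  4C -> 'CCCC'
  6F -> 'FFFFFF'
  6C -> 'CCCCCC'

Decoded = FFFFFFFFFFFFFFFFFGGCCCCFFFFFFCCCCCC


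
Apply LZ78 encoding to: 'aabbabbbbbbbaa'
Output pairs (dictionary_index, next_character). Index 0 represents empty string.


LZ78 encoding steps:
Dictionary: {0: ''}
Step 1: w='' (idx 0), next='a' -> output (0, 'a'), add 'a' as idx 1
Step 2: w='a' (idx 1), next='b' -> output (1, 'b'), add 'ab' as idx 2
Step 3: w='' (idx 0), next='b' -> output (0, 'b'), add 'b' as idx 3
Step 4: w='ab' (idx 2), next='b' -> output (2, 'b'), add 'abb' as idx 4
Step 5: w='b' (idx 3), next='b' -> output (3, 'b'), add 'bb' as idx 5
Step 6: w='bb' (idx 5), next='b' -> output (5, 'b'), add 'bbb' as idx 6
Step 7: w='a' (idx 1), next='a' -> output (1, 'a'), add 'aa' as idx 7


Encoded: [(0, 'a'), (1, 'b'), (0, 'b'), (2, 'b'), (3, 'b'), (5, 'b'), (1, 'a')]


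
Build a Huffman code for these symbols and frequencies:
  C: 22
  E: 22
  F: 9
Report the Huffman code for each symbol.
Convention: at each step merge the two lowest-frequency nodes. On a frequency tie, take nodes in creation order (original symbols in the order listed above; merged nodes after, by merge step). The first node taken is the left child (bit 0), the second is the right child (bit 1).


Huffman tree construction:
Step 1: Merge F(9) + C(22) = 31
Step 2: Merge E(22) + (F+C)(31) = 53
Read each symbol's code off the tree from the root (left child = 0, right child = 1).

Codes:
  C: 11 (length 2)
  E: 0 (length 1)
  F: 10 (length 2)
Average code length: 84/53 = 1.5849 bits/symbol


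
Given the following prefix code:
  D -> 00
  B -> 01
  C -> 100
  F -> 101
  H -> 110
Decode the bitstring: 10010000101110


Decoding step by step:
Bits 100 -> C
Bits 100 -> C
Bits 00 -> D
Bits 101 -> F
Bits 110 -> H


Decoded message: CCDFH


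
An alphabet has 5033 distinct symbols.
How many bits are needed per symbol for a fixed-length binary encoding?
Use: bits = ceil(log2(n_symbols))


log2(5033) = 12.2972
Bracket: 2^12 = 4096 < 5033 <= 2^13 = 8192
So ceil(log2(5033)) = 13

bits = ceil(log2(5033)) = ceil(12.2972) = 13 bits


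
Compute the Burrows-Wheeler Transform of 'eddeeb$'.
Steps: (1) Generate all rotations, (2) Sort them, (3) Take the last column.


Rotations (sorted):
  0: $eddeeb -> last char: b
  1: b$eddee -> last char: e
  2: ddeeb$e -> last char: e
  3: deeb$ed -> last char: d
  4: eb$edde -> last char: e
  5: eddeeb$ -> last char: $
  6: eeb$edd -> last char: d


BWT = beede$d


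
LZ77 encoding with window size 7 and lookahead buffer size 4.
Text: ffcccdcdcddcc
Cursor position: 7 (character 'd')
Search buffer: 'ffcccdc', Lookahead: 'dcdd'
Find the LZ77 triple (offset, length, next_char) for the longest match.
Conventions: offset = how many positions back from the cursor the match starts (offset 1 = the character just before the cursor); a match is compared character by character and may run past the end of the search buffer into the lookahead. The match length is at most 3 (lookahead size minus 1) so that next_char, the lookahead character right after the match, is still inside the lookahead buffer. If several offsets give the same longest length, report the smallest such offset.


Try each offset into the search buffer:
  offset=1 (pos 6, char 'c'): match length 0
  offset=2 (pos 5, char 'd'): match length 3
  offset=3 (pos 4, char 'c'): match length 0
  offset=4 (pos 3, char 'c'): match length 0
  offset=5 (pos 2, char 'c'): match length 0
  offset=6 (pos 1, char 'f'): match length 0
  offset=7 (pos 0, char 'f'): match length 0
Longest match has length 3 at offset 2.
next_char = character at position 7 + 3 = 10 -> 'd'

Best match: offset=2, length=3 (matching 'dcd' starting at position 5)
LZ77 triple: (2, 3, 'd')


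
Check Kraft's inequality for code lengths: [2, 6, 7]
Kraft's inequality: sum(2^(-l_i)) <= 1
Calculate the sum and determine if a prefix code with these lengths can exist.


Sum = 2^(-2) + 2^(-6) + 2^(-7)
    = 0.25 + 0.015625 + 0.0078125
    = 35/128 = 0.2734375
Since 0.2734375 <= 1, Kraft's inequality IS satisfied.
A prefix code with these lengths CAN exist.

Kraft sum = 0.2734375. Satisfied.


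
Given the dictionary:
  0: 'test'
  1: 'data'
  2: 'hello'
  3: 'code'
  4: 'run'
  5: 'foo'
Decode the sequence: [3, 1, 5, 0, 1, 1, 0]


Look up each index in the dictionary:
  3 -> 'code'
  1 -> 'data'
  5 -> 'foo'
  0 -> 'test'
  1 -> 'data'
  1 -> 'data'
  0 -> 'test'

Decoded: "code data foo test data data test"


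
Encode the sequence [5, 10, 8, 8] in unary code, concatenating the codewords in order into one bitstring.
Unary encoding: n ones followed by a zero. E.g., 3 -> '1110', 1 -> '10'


Encode each number as n ones followed by a terminating 0:
  5 -> 111110 (6 bits)
  10 -> 11111111110 (11 bits)
  8 -> 111111110 (9 bits)
  8 -> 111111110 (9 bits)
Total length = 6 + 11 + 9 + 9 = 35 bits.

Unary([5, 10, 8, 8]) = 11111011111111110111111110111111110 (35 bits)


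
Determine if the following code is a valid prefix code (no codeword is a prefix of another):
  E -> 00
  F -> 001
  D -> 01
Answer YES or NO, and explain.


Checking each pair (does one codeword prefix another?):
  E='00' vs F='001': prefix -- VIOLATION

NO -- this is NOT a valid prefix code. E (00) is a prefix of F (001).


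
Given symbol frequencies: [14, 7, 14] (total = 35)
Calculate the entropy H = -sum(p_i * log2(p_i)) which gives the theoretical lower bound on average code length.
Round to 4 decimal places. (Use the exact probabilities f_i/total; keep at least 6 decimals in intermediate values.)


Per-symbol terms -p_i * log2(p_i) with p_i = f_i/35:
  p = 14/35 = 0.400000: log2(p) = -1.321928, -p*log2(p) = 0.528771
  p = 7/35 = 0.200000: log2(p) = -2.321928, -p*log2(p) = 0.464386
  p = 14/35 = 0.400000: log2(p) = -1.321928, -p*log2(p) = 0.528771
H = 0.528771 + 0.464386 + 0.528771 = 1.521928

H = 1.5219 bits/symbol


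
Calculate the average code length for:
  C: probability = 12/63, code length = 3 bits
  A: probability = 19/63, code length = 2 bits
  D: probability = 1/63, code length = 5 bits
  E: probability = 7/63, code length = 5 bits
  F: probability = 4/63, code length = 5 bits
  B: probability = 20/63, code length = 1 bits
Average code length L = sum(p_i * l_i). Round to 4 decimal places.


Weighted contributions p_i * l_i:
  C: (12/63) * 3 = 36/63
  A: (19/63) * 2 = 38/63
  D: (1/63) * 5 = 5/63
  E: (7/63) * 5 = 35/63
  F: (4/63) * 5 = 20/63
  B: (20/63) * 1 = 20/63
Sum = (36 + 38 + 5 + 35 + 20 + 20)/63 = 154/63

L = 154/63 = 2.4444 bits/symbol


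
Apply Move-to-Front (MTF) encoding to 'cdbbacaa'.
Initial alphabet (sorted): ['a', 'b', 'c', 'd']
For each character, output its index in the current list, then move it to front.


MTF encoding:
'c': index 2 in ['a', 'b', 'c', 'd'] -> ['c', 'a', 'b', 'd']
'd': index 3 in ['c', 'a', 'b', 'd'] -> ['d', 'c', 'a', 'b']
'b': index 3 in ['d', 'c', 'a', 'b'] -> ['b', 'd', 'c', 'a']
'b': index 0 in ['b', 'd', 'c', 'a'] -> ['b', 'd', 'c', 'a']
'a': index 3 in ['b', 'd', 'c', 'a'] -> ['a', 'b', 'd', 'c']
'c': index 3 in ['a', 'b', 'd', 'c'] -> ['c', 'a', 'b', 'd']
'a': index 1 in ['c', 'a', 'b', 'd'] -> ['a', 'c', 'b', 'd']
'a': index 0 in ['a', 'c', 'b', 'd'] -> ['a', 'c', 'b', 'd']


Output: [2, 3, 3, 0, 3, 3, 1, 0]


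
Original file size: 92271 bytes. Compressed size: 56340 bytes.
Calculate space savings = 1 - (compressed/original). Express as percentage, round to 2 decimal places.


ratio = compressed/original = 56340/92271 = 0.610593
savings = 1 - ratio = 1 - 0.610593 = 0.389407
as a percentage: 0.389407 * 100 = 38.94%

Space savings = 1 - 56340/92271 = 38.94%
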